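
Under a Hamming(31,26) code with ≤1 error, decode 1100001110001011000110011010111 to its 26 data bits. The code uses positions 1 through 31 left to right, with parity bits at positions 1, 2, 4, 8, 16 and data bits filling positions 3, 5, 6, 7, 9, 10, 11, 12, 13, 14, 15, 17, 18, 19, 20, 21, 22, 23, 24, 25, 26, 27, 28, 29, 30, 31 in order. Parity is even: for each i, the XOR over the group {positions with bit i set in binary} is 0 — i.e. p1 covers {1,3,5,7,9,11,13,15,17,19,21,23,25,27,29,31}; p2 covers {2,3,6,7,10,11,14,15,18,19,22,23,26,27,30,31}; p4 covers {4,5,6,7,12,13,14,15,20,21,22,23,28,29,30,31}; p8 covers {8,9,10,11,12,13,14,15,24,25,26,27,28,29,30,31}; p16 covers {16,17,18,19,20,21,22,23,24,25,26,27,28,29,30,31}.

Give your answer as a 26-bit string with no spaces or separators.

s1 (pos 1,3,5,7,9,11,13,15,17,19,21,23,25,27,29,31): 1⊕0⊕0⊕1⊕1⊕0⊕1⊕1⊕0⊕0⊕1⊕0⊕1⊕1⊕1⊕1 = 0
s2 (pos 2,3,6,7,10,11,14,15,18,19,22,23,26,27,30,31): 1⊕0⊕0⊕1⊕0⊕0⊕0⊕1⊕0⊕0⊕0⊕0⊕0⊕1⊕1⊕1 = 0
s4 (pos 4,5,6,7,12,13,14,15,20,21,22,23,28,29,30,31): 0⊕0⊕0⊕1⊕0⊕1⊕0⊕1⊕1⊕1⊕0⊕0⊕0⊕1⊕1⊕1 = 0
s8 (pos 8,9,10,11,12,13,14,15,24,25,26,27,28,29,30,31): 1⊕1⊕0⊕0⊕0⊕1⊕0⊕1⊕1⊕1⊕0⊕1⊕0⊕1⊕1⊕1 = 0
s16 (pos 16,17,18,19,20,21,22,23,24,25,26,27,28,29,30,31): 1⊕0⊕0⊕0⊕1⊕1⊕0⊕0⊕1⊕1⊕0⊕1⊕0⊕1⊕1⊕1 = 1
Syndrome s16…s1 = 10000 → error at position 16.
Flip position 16: 1100001110001011000110011010111 → 1100001110001010000110011010111
Read data bits from positions 3,5,6,7,9,10,11,12,13,14,15,17,18,19,20,21,22,23,24,25,26,27,28,29,30,31: 00011000101000110011010111

00011000101000110011010111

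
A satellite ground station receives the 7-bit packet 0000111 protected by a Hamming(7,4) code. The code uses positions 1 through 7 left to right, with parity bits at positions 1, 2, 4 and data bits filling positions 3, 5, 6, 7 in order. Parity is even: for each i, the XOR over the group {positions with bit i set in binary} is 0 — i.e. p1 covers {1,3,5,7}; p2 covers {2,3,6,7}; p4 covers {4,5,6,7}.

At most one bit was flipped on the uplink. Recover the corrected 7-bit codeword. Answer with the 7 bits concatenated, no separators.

s1 (pos 1,3,5,7): 0⊕0⊕1⊕1 = 0
s2 (pos 2,3,6,7): 0⊕0⊕1⊕1 = 0
s4 (pos 4,5,6,7): 0⊕1⊕1⊕1 = 1
Syndrome s4…s1 = 100 → error at position 4.
Flip position 4: 0000111 → 0001111

0001111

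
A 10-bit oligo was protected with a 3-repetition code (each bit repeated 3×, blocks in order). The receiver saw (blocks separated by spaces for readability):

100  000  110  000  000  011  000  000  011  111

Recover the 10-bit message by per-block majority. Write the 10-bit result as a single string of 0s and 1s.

0010010011

Block 1 (100): 1 one → 0
Block 2 (000): 0 ones → 0
Block 3 (110): 2 ones → 1
Block 4 (000): 0 ones → 0
Block 5 (000): 0 ones → 0
Block 6 (011): 2 ones → 1
Block 7 (000): 0 ones → 0
Block 8 (000): 0 ones → 0
Block 9 (011): 2 ones → 1
Block 10 (111): 3 ones → 1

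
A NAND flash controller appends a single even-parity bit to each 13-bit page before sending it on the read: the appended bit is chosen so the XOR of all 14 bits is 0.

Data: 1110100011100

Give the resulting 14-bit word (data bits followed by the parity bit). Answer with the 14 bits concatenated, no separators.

11101000111001

XOR of the 13 data bits: 1⊕1⊕1⊕0⊕1⊕0⊕0⊕0⊕1⊕1⊕1⊕0⊕0 = 1
Parity bit = 1 (so all 14 bits XOR to 0).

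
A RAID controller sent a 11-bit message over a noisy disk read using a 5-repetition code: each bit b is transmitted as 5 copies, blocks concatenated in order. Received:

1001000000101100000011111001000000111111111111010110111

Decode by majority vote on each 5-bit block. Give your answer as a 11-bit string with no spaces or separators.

Block 1 (10010): 2 ones → 0
Block 2 (00000): 0 ones → 0
Block 3 (10110): 3 ones → 1
Block 4 (00000): 0 ones → 0
Block 5 (11111): 5 ones → 1
Block 6 (00100): 1 one → 0
Block 7 (00001): 1 one → 0
Block 8 (11111): 5 ones → 1
Block 9 (11111): 5 ones → 1
Block 10 (10101): 3 ones → 1
Block 11 (10111): 4 ones → 1

00101001111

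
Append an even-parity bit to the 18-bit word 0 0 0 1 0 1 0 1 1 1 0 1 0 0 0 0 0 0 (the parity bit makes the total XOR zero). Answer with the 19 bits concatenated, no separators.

XOR of the 18 data bits: 0⊕0⊕0⊕1⊕0⊕1⊕0⊕1⊕1⊕1⊕0⊕1⊕0⊕0⊕0⊕0⊕0⊕0 = 0
Parity bit = 0 (so all 19 bits XOR to 0).

0001010111010000000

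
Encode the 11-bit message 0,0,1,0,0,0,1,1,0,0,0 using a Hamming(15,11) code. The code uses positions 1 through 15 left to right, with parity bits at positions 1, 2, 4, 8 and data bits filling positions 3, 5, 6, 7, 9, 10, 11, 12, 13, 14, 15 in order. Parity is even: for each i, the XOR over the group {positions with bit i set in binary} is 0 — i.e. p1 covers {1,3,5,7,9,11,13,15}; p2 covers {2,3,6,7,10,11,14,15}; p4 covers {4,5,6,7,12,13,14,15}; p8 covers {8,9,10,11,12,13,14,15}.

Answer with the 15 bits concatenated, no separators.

Place data at non-parity positions: p1 p2 0 p4 0 1 0 p8 0 0 1 1 0 0 0
p1 (pos 1,3,5,7,9,11,13,15): XOR of data positions = 0⊕0⊕0⊕0⊕1⊕0⊕0 = 1
p2 (pos 2,3,6,7,10,11,14,15): XOR of data positions = 0⊕1⊕0⊕0⊕1⊕0⊕0 = 0
p4 (pos 4,5,6,7,12,13,14,15): XOR of data positions = 0⊕1⊕0⊕1⊕0⊕0⊕0 = 0
p8 (pos 8,9,10,11,12,13,14,15): XOR of data positions = 0⊕0⊕1⊕1⊕0⊕0⊕0 = 0
Codeword: 100001000011000

100001000011000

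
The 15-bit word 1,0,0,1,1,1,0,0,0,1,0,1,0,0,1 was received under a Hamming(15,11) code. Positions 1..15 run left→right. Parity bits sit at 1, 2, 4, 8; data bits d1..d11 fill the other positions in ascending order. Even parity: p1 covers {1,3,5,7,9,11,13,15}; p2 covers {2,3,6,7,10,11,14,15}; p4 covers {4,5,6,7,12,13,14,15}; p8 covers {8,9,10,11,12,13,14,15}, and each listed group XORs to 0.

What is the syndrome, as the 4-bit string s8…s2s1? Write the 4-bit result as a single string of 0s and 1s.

s1 (pos 1,3,5,7,9,11,13,15): 1⊕0⊕1⊕0⊕0⊕0⊕0⊕1 = 1
s2 (pos 2,3,6,7,10,11,14,15): 0⊕0⊕1⊕0⊕1⊕0⊕0⊕1 = 1
s4 (pos 4,5,6,7,12,13,14,15): 1⊕1⊕1⊕0⊕1⊕0⊕0⊕1 = 1
s8 (pos 8,9,10,11,12,13,14,15): 0⊕0⊕1⊕0⊕1⊕0⊕0⊕1 = 1
Syndrome s8…s1 = 1111 → error at position 15.

1111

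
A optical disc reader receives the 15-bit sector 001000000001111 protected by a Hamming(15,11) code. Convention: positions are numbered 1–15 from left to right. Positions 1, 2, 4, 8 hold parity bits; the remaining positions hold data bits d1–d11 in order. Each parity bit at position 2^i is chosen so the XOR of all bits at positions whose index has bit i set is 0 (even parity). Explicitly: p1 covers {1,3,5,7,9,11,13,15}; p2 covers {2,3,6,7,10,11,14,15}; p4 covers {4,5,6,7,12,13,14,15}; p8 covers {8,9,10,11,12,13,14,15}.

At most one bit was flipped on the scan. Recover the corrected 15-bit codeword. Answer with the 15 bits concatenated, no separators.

s1 (pos 1,3,5,7,9,11,13,15): 0⊕1⊕0⊕0⊕0⊕0⊕1⊕1 = 1
s2 (pos 2,3,6,7,10,11,14,15): 0⊕1⊕0⊕0⊕0⊕0⊕1⊕1 = 1
s4 (pos 4,5,6,7,12,13,14,15): 0⊕0⊕0⊕0⊕1⊕1⊕1⊕1 = 0
s8 (pos 8,9,10,11,12,13,14,15): 0⊕0⊕0⊕0⊕1⊕1⊕1⊕1 = 0
Syndrome s8…s1 = 0011 → error at position 3.
Flip position 3: 001000000001111 → 000000000001111

000000000001111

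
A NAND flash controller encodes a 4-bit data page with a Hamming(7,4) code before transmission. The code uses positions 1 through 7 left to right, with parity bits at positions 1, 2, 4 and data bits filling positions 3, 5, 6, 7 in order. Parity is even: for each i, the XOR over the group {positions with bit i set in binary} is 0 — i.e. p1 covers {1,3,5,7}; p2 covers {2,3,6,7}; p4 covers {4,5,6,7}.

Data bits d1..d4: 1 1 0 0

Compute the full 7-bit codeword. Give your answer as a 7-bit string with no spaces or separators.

Place data at non-parity positions: p1 p2 1 p4 1 0 0
p1 (pos 1,3,5,7): XOR of data positions = 1⊕1⊕0 = 0
p2 (pos 2,3,6,7): XOR of data positions = 1⊕0⊕0 = 1
p4 (pos 4,5,6,7): XOR of data positions = 1⊕0⊕0 = 1
Codeword: 0111100

0111100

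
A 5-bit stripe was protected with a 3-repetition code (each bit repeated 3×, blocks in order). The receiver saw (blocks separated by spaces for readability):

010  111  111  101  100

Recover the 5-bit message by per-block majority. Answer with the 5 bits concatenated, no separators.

01110

Block 1 (010): 1 one → 0
Block 2 (111): 3 ones → 1
Block 3 (111): 3 ones → 1
Block 4 (101): 2 ones → 1
Block 5 (100): 1 one → 0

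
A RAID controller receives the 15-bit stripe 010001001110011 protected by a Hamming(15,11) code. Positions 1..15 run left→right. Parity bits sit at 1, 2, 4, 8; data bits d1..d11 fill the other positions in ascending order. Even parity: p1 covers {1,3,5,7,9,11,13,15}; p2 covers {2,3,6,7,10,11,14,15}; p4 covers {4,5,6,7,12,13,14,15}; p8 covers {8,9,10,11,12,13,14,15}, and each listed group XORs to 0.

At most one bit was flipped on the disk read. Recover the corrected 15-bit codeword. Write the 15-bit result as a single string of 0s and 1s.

s1 (pos 1,3,5,7,9,11,13,15): 0⊕0⊕0⊕0⊕1⊕1⊕0⊕1 = 1
s2 (pos 2,3,6,7,10,11,14,15): 1⊕0⊕1⊕0⊕1⊕1⊕1⊕1 = 0
s4 (pos 4,5,6,7,12,13,14,15): 0⊕0⊕1⊕0⊕0⊕0⊕1⊕1 = 1
s8 (pos 8,9,10,11,12,13,14,15): 0⊕1⊕1⊕1⊕0⊕0⊕1⊕1 = 1
Syndrome s8…s1 = 1101 → error at position 13.
Flip position 13: 010001001110011 → 010001001110111

010001001110111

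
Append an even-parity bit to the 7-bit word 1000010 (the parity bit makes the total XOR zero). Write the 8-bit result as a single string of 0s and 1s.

10000100

XOR of the 7 data bits: 1⊕0⊕0⊕0⊕0⊕1⊕0 = 0
Parity bit = 0 (so all 8 bits XOR to 0).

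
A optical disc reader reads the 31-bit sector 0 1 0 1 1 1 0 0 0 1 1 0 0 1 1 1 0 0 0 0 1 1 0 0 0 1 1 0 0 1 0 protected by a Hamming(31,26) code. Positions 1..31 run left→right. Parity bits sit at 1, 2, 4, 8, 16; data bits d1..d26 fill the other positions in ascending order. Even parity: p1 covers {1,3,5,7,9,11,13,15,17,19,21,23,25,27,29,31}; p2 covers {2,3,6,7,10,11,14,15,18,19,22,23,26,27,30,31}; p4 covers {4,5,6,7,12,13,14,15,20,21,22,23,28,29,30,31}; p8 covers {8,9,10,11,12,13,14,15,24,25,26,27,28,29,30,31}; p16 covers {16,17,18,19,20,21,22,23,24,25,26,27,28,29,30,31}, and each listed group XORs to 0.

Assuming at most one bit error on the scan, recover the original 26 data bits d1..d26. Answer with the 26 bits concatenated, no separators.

01101110011000011000110010

s1 (pos 1,3,5,7,9,11,13,15,17,19,21,23,25,27,29,31): 0⊕0⊕1⊕0⊕0⊕1⊕0⊕1⊕0⊕0⊕1⊕0⊕0⊕1⊕0⊕0 = 1
s2 (pos 2,3,6,7,10,11,14,15,18,19,22,23,26,27,30,31): 1⊕0⊕1⊕0⊕1⊕1⊕1⊕1⊕0⊕0⊕1⊕0⊕1⊕1⊕1⊕0 = 0
s4 (pos 4,5,6,7,12,13,14,15,20,21,22,23,28,29,30,31): 1⊕1⊕1⊕0⊕0⊕0⊕1⊕1⊕0⊕1⊕1⊕0⊕0⊕0⊕1⊕0 = 0
s8 (pos 8,9,10,11,12,13,14,15,24,25,26,27,28,29,30,31): 0⊕0⊕1⊕1⊕0⊕0⊕1⊕1⊕0⊕0⊕1⊕1⊕0⊕0⊕1⊕0 = 1
s16 (pos 16,17,18,19,20,21,22,23,24,25,26,27,28,29,30,31): 1⊕0⊕0⊕0⊕0⊕1⊕1⊕0⊕0⊕0⊕1⊕1⊕0⊕0⊕1⊕0 = 0
Syndrome s16…s1 = 01001 → error at position 9.
Flip position 9: 0101110001100111000011000110010 → 0101110011100111000011000110010
Read data bits from positions 3,5,6,7,9,10,11,12,13,14,15,17,18,19,20,21,22,23,24,25,26,27,28,29,30,31: 01101110011000011000110010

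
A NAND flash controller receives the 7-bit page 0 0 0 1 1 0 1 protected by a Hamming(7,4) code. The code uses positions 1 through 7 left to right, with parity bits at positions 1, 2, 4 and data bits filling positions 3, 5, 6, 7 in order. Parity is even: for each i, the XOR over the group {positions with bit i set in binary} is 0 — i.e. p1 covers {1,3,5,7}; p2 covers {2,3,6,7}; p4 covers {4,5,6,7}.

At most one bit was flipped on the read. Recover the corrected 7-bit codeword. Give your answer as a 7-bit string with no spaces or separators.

0001111

s1 (pos 1,3,5,7): 0⊕0⊕1⊕1 = 0
s2 (pos 2,3,6,7): 0⊕0⊕0⊕1 = 1
s4 (pos 4,5,6,7): 1⊕1⊕0⊕1 = 1
Syndrome s4…s1 = 110 → error at position 6.
Flip position 6: 0001101 → 0001111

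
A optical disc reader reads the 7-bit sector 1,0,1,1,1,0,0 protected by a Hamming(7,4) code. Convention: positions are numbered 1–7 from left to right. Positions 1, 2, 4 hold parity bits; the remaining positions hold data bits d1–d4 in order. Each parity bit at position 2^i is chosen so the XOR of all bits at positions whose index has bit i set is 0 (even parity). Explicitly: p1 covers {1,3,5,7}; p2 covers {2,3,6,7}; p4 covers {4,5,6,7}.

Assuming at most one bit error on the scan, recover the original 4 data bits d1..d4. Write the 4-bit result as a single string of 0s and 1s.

0100

s1 (pos 1,3,5,7): 1⊕1⊕1⊕0 = 1
s2 (pos 2,3,6,7): 0⊕1⊕0⊕0 = 1
s4 (pos 4,5,6,7): 1⊕1⊕0⊕0 = 0
Syndrome s4…s1 = 011 → error at position 3.
Flip position 3: 1011100 → 1001100
Read data bits from positions 3,5,6,7: 0100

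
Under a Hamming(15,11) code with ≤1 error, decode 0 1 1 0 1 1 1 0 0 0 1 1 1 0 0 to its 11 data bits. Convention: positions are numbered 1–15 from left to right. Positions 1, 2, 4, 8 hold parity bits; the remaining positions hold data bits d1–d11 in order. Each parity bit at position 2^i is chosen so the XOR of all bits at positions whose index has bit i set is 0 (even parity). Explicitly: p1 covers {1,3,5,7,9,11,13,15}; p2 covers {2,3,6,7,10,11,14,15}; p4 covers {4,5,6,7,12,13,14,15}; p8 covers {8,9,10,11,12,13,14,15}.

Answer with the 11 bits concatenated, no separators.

s1 (pos 1,3,5,7,9,11,13,15): 0⊕1⊕1⊕1⊕0⊕1⊕1⊕0 = 1
s2 (pos 2,3,6,7,10,11,14,15): 1⊕1⊕1⊕1⊕0⊕1⊕0⊕0 = 1
s4 (pos 4,5,6,7,12,13,14,15): 0⊕1⊕1⊕1⊕1⊕1⊕0⊕0 = 1
s8 (pos 8,9,10,11,12,13,14,15): 0⊕0⊕0⊕1⊕1⊕1⊕0⊕0 = 1
Syndrome s8…s1 = 1111 → error at position 15.
Flip position 15: 011011100011100 → 011011100011101
Read data bits from positions 3,5,6,7,9,10,11,12,13,14,15: 11110011101

11110011101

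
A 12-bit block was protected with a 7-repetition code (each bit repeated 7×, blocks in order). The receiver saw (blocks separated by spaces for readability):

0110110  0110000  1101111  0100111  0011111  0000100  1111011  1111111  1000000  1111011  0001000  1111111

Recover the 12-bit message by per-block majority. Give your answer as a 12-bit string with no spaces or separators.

101110110101

Block 1 (0110110): 4 ones → 1
Block 2 (0110000): 2 ones → 0
Block 3 (1101111): 6 ones → 1
Block 4 (0100111): 4 ones → 1
Block 5 (0011111): 5 ones → 1
Block 6 (0000100): 1 one → 0
Block 7 (1111011): 6 ones → 1
Block 8 (1111111): 7 ones → 1
Block 9 (1000000): 1 one → 0
Block 10 (1111011): 6 ones → 1
Block 11 (0001000): 1 one → 0
Block 12 (1111111): 7 ones → 1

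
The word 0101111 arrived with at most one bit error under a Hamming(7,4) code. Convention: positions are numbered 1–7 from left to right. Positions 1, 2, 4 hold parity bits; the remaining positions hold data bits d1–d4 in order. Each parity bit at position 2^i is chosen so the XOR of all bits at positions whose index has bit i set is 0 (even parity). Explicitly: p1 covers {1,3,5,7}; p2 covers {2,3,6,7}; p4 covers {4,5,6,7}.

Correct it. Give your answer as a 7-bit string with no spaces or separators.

s1 (pos 1,3,5,7): 0⊕0⊕1⊕1 = 0
s2 (pos 2,3,6,7): 1⊕0⊕1⊕1 = 1
s4 (pos 4,5,6,7): 1⊕1⊕1⊕1 = 0
Syndrome s4…s1 = 010 → error at position 2.
Flip position 2: 0101111 → 0001111

0001111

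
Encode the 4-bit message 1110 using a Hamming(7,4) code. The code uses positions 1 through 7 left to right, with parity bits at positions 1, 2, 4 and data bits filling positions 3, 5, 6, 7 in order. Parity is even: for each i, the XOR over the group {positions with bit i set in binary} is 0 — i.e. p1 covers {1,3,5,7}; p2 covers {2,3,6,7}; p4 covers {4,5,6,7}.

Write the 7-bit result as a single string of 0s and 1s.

Place data at non-parity positions: p1 p2 1 p4 1 1 0
p1 (pos 1,3,5,7): XOR of data positions = 1⊕1⊕0 = 0
p2 (pos 2,3,6,7): XOR of data positions = 1⊕1⊕0 = 0
p4 (pos 4,5,6,7): XOR of data positions = 1⊕1⊕0 = 0
Codeword: 0010110

0010110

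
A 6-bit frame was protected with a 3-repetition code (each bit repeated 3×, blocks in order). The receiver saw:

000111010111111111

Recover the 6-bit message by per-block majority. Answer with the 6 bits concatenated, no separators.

010111

Block 1 (000): 0 ones → 0
Block 2 (111): 3 ones → 1
Block 3 (010): 1 one → 0
Block 4 (111): 3 ones → 1
Block 5 (111): 3 ones → 1
Block 6 (111): 3 ones → 1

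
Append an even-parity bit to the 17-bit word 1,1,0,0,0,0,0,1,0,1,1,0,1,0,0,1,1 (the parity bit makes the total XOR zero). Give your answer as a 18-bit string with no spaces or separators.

XOR of the 17 data bits: 1⊕1⊕0⊕0⊕0⊕0⊕0⊕1⊕0⊕1⊕1⊕0⊕1⊕0⊕0⊕1⊕1 = 0
Parity bit = 0 (so all 18 bits XOR to 0).

110000010110100110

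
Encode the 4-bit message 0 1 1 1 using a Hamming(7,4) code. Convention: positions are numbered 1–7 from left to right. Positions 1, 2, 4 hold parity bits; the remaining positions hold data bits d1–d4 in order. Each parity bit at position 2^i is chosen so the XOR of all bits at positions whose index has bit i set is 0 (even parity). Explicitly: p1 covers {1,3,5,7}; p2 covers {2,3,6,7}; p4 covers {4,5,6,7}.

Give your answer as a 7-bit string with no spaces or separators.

Place data at non-parity positions: p1 p2 0 p4 1 1 1
p1 (pos 1,3,5,7): XOR of data positions = 0⊕1⊕1 = 0
p2 (pos 2,3,6,7): XOR of data positions = 0⊕1⊕1 = 0
p4 (pos 4,5,6,7): XOR of data positions = 1⊕1⊕1 = 1
Codeword: 0001111

0001111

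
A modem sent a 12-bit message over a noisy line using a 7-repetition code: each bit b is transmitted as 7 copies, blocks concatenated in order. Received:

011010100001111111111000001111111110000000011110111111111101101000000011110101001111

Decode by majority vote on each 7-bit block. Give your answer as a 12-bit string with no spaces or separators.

Block 1 (0110101): 4 ones → 1
Block 2 (0000111): 3 ones → 0
Block 3 (1111111): 7 ones → 1
Block 4 (0000011): 2 ones → 0
Block 5 (1111111): 7 ones → 1
Block 6 (0000000): 0 ones → 0
Block 7 (0111101): 5 ones → 1
Block 8 (1111111): 7 ones → 1
Block 9 (1101101): 5 ones → 1
Block 10 (0000000): 0 ones → 0
Block 11 (1111010): 5 ones → 1
Block 12 (1001111): 5 ones → 1

101010111011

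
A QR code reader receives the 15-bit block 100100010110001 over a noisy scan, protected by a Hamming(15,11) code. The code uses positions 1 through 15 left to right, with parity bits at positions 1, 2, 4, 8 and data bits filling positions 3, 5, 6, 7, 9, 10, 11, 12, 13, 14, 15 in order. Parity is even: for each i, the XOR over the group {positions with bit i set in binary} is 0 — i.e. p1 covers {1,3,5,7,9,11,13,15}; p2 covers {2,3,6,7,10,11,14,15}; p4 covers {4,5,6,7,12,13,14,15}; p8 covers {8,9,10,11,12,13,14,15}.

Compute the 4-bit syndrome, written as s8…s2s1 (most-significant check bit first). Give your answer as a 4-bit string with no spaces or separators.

s1 (pos 1,3,5,7,9,11,13,15): 1⊕0⊕0⊕0⊕0⊕1⊕0⊕1 = 1
s2 (pos 2,3,6,7,10,11,14,15): 0⊕0⊕0⊕0⊕1⊕1⊕0⊕1 = 1
s4 (pos 4,5,6,7,12,13,14,15): 1⊕0⊕0⊕0⊕0⊕0⊕0⊕1 = 0
s8 (pos 8,9,10,11,12,13,14,15): 1⊕0⊕1⊕1⊕0⊕0⊕0⊕1 = 0
Syndrome s8…s1 = 0011 → error at position 3.

0011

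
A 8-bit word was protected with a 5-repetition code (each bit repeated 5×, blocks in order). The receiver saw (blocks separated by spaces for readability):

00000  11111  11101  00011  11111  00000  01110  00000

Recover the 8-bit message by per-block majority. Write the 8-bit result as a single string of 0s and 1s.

Block 1 (00000): 0 ones → 0
Block 2 (11111): 5 ones → 1
Block 3 (11101): 4 ones → 1
Block 4 (00011): 2 ones → 0
Block 5 (11111): 5 ones → 1
Block 6 (00000): 0 ones → 0
Block 7 (01110): 3 ones → 1
Block 8 (00000): 0 ones → 0

01101010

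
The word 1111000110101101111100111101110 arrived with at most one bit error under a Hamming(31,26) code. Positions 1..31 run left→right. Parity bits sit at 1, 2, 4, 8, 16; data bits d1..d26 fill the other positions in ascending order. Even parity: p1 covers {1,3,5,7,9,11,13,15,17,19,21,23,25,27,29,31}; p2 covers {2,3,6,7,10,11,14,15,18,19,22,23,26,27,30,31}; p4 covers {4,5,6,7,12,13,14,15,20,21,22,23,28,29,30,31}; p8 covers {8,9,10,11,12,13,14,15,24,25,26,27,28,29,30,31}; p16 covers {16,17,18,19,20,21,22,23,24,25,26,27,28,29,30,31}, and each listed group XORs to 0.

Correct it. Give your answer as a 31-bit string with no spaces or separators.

1111000111101101111100111101110

s1 (pos 1,3,5,7,9,11,13,15,17,19,21,23,25,27,29,31): 1⊕1⊕0⊕0⊕1⊕1⊕1⊕0⊕1⊕1⊕0⊕1⊕1⊕0⊕1⊕0 = 0
s2 (pos 2,3,6,7,10,11,14,15,18,19,22,23,26,27,30,31): 1⊕1⊕0⊕0⊕0⊕1⊕1⊕0⊕1⊕1⊕0⊕1⊕1⊕0⊕1⊕0 = 1
s4 (pos 4,5,6,7,12,13,14,15,20,21,22,23,28,29,30,31): 1⊕0⊕0⊕0⊕0⊕1⊕1⊕0⊕1⊕0⊕0⊕1⊕1⊕1⊕1⊕0 = 0
s8 (pos 8,9,10,11,12,13,14,15,24,25,26,27,28,29,30,31): 1⊕1⊕0⊕1⊕0⊕1⊕1⊕0⊕1⊕1⊕1⊕0⊕1⊕1⊕1⊕0 = 1
s16 (pos 16,17,18,19,20,21,22,23,24,25,26,27,28,29,30,31): 1⊕1⊕1⊕1⊕1⊕0⊕0⊕1⊕1⊕1⊕1⊕0⊕1⊕1⊕1⊕0 = 0
Syndrome s16…s1 = 01010 → error at position 10.
Flip position 10: 1111000110101101111100111101110 → 1111000111101101111100111101110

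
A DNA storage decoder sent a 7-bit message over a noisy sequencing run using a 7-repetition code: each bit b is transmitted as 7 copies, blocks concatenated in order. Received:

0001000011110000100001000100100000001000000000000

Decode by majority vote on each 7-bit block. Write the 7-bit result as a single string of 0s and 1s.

0100000

Block 1 (0001000): 1 one → 0
Block 2 (0111100): 4 ones → 1
Block 3 (0010000): 1 one → 0
Block 4 (1000100): 2 ones → 0
Block 5 (1000000): 1 one → 0
Block 6 (0100000): 1 one → 0
Block 7 (0000000): 0 ones → 0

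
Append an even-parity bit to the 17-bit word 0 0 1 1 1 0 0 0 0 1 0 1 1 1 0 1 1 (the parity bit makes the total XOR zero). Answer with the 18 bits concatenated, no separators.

001110000101110111

XOR of the 17 data bits: 0⊕0⊕1⊕1⊕1⊕0⊕0⊕0⊕0⊕1⊕0⊕1⊕1⊕1⊕0⊕1⊕1 = 1
Parity bit = 1 (so all 18 bits XOR to 0).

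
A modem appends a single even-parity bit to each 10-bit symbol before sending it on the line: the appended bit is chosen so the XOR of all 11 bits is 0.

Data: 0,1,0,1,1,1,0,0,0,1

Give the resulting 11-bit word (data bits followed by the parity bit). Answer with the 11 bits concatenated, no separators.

01011100011

XOR of the 10 data bits: 0⊕1⊕0⊕1⊕1⊕1⊕0⊕0⊕0⊕1 = 1
Parity bit = 1 (so all 11 bits XOR to 0).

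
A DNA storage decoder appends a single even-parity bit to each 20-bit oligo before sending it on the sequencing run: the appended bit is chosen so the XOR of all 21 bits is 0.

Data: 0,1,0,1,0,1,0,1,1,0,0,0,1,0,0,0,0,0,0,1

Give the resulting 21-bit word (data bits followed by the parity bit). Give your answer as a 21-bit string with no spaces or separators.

010101011000100000011

XOR of the 20 data bits: 0⊕1⊕0⊕1⊕0⊕1⊕0⊕1⊕1⊕0⊕0⊕0⊕1⊕0⊕0⊕0⊕0⊕0⊕0⊕1 = 1
Parity bit = 1 (so all 21 bits XOR to 0).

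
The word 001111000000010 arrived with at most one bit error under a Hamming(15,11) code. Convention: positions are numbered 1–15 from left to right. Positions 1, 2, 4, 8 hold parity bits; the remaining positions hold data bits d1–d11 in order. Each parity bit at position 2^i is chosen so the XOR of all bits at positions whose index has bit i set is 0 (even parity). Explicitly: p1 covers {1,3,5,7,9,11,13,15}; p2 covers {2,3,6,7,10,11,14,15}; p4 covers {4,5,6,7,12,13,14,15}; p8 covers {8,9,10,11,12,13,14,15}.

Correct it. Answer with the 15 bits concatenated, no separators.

001111000100010

s1 (pos 1,3,5,7,9,11,13,15): 0⊕1⊕1⊕0⊕0⊕0⊕0⊕0 = 0
s2 (pos 2,3,6,7,10,11,14,15): 0⊕1⊕1⊕0⊕0⊕0⊕1⊕0 = 1
s4 (pos 4,5,6,7,12,13,14,15): 1⊕1⊕1⊕0⊕0⊕0⊕1⊕0 = 0
s8 (pos 8,9,10,11,12,13,14,15): 0⊕0⊕0⊕0⊕0⊕0⊕1⊕0 = 1
Syndrome s8…s1 = 1010 → error at position 10.
Flip position 10: 001111000000010 → 001111000100010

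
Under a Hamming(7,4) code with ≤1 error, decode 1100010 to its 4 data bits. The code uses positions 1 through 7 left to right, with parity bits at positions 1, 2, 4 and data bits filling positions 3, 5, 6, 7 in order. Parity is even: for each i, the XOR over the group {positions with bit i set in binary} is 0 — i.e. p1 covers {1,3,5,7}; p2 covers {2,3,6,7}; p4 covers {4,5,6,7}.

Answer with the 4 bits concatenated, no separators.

0110

s1 (pos 1,3,5,7): 1⊕0⊕0⊕0 = 1
s2 (pos 2,3,6,7): 1⊕0⊕1⊕0 = 0
s4 (pos 4,5,6,7): 0⊕0⊕1⊕0 = 1
Syndrome s4…s1 = 101 → error at position 5.
Flip position 5: 1100010 → 1100110
Read data bits from positions 3,5,6,7: 0110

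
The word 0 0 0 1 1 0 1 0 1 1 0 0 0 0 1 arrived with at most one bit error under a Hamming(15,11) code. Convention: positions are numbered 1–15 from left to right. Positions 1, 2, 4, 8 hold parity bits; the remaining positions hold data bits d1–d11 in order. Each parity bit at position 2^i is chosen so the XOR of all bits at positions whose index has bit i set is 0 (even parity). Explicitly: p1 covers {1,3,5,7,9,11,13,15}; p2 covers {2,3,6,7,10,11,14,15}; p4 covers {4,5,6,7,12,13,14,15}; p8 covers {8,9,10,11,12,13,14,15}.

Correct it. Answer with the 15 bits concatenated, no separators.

s1 (pos 1,3,5,7,9,11,13,15): 0⊕0⊕1⊕1⊕1⊕0⊕0⊕1 = 0
s2 (pos 2,3,6,7,10,11,14,15): 0⊕0⊕0⊕1⊕1⊕0⊕0⊕1 = 1
s4 (pos 4,5,6,7,12,13,14,15): 1⊕1⊕0⊕1⊕0⊕0⊕0⊕1 = 0
s8 (pos 8,9,10,11,12,13,14,15): 0⊕1⊕1⊕0⊕0⊕0⊕0⊕1 = 1
Syndrome s8…s1 = 1010 → error at position 10.
Flip position 10: 000110101100001 → 000110101000001

000110101000001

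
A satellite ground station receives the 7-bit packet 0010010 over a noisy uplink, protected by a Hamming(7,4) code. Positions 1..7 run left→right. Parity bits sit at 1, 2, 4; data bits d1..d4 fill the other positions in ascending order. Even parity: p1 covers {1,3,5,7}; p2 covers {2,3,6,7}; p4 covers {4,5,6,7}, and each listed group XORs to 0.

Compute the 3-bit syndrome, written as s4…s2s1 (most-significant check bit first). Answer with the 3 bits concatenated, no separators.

101

s1 (pos 1,3,5,7): 0⊕1⊕0⊕0 = 1
s2 (pos 2,3,6,7): 0⊕1⊕1⊕0 = 0
s4 (pos 4,5,6,7): 0⊕0⊕1⊕0 = 1
Syndrome s4…s1 = 101 → error at position 5.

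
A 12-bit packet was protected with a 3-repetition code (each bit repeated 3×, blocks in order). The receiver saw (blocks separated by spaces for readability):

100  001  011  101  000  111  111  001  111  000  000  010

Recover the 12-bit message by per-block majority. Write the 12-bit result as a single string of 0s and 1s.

Block 1 (100): 1 one → 0
Block 2 (001): 1 one → 0
Block 3 (011): 2 ones → 1
Block 4 (101): 2 ones → 1
Block 5 (000): 0 ones → 0
Block 6 (111): 3 ones → 1
Block 7 (111): 3 ones → 1
Block 8 (001): 1 one → 0
Block 9 (111): 3 ones → 1
Block 10 (000): 0 ones → 0
Block 11 (000): 0 ones → 0
Block 12 (010): 1 one → 0

001101101000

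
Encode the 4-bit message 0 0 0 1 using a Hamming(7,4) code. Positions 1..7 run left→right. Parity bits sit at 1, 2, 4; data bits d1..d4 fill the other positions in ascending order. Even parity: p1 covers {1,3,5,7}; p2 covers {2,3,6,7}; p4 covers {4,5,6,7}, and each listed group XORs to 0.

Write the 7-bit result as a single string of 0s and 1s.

Place data at non-parity positions: p1 p2 0 p4 0 0 1
p1 (pos 1,3,5,7): XOR of data positions = 0⊕0⊕1 = 1
p2 (pos 2,3,6,7): XOR of data positions = 0⊕0⊕1 = 1
p4 (pos 4,5,6,7): XOR of data positions = 0⊕0⊕1 = 1
Codeword: 1101001

1101001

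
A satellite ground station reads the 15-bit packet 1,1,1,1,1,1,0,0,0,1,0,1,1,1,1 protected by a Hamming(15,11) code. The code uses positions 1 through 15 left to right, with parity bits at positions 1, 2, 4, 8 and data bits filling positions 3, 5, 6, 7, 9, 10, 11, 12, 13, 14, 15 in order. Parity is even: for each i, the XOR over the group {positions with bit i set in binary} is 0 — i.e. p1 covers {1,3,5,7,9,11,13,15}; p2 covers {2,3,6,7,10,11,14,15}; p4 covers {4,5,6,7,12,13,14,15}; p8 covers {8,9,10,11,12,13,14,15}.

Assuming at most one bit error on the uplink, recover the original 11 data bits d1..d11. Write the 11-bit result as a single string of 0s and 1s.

s1 (pos 1,3,5,7,9,11,13,15): 1⊕1⊕1⊕0⊕0⊕0⊕1⊕1 = 1
s2 (pos 2,3,6,7,10,11,14,15): 1⊕1⊕1⊕0⊕1⊕0⊕1⊕1 = 0
s4 (pos 4,5,6,7,12,13,14,15): 1⊕1⊕1⊕0⊕1⊕1⊕1⊕1 = 1
s8 (pos 8,9,10,11,12,13,14,15): 0⊕0⊕1⊕0⊕1⊕1⊕1⊕1 = 1
Syndrome s8…s1 = 1101 → error at position 13.
Flip position 13: 111111000101111 → 111111000101011
Read data bits from positions 3,5,6,7,9,10,11,12,13,14,15: 11100101011

11100101011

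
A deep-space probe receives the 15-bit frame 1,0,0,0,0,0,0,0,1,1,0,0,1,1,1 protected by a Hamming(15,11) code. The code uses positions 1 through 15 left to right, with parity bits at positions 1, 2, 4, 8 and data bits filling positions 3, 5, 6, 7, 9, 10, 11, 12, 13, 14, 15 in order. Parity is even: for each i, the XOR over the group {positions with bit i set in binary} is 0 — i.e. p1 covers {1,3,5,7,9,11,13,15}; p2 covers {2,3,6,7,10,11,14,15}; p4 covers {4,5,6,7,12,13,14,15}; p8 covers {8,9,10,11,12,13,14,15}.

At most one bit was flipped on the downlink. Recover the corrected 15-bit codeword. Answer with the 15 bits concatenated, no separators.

100000001100101

s1 (pos 1,3,5,7,9,11,13,15): 1⊕0⊕0⊕0⊕1⊕0⊕1⊕1 = 0
s2 (pos 2,3,6,7,10,11,14,15): 0⊕0⊕0⊕0⊕1⊕0⊕1⊕1 = 1
s4 (pos 4,5,6,7,12,13,14,15): 0⊕0⊕0⊕0⊕0⊕1⊕1⊕1 = 1
s8 (pos 8,9,10,11,12,13,14,15): 0⊕1⊕1⊕0⊕0⊕1⊕1⊕1 = 1
Syndrome s8…s1 = 1110 → error at position 14.
Flip position 14: 100000001100111 → 100000001100101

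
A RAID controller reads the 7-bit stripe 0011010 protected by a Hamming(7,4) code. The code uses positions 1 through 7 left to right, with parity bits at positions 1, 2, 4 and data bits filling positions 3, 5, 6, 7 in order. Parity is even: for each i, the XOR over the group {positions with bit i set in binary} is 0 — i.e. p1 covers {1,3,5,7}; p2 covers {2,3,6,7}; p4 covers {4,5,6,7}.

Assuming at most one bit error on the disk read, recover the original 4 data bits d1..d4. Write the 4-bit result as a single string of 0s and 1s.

1010

s1 (pos 1,3,5,7): 0⊕1⊕0⊕0 = 1
s2 (pos 2,3,6,7): 0⊕1⊕1⊕0 = 0
s4 (pos 4,5,6,7): 1⊕0⊕1⊕0 = 0
Syndrome s4…s1 = 001 → error at position 1.
Flip position 1: 0011010 → 1011010
Read data bits from positions 3,5,6,7: 1010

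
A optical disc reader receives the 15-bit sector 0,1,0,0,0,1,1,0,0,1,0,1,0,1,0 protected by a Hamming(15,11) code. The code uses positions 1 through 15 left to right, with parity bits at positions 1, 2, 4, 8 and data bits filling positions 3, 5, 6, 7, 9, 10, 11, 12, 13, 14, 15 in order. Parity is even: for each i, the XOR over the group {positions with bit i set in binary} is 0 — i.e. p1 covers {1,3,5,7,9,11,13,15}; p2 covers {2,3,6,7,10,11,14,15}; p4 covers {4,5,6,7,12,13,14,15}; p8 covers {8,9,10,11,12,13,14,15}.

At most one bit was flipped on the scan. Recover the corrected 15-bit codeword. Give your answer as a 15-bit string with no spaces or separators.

s1 (pos 1,3,5,7,9,11,13,15): 0⊕0⊕0⊕1⊕0⊕0⊕0⊕0 = 1
s2 (pos 2,3,6,7,10,11,14,15): 1⊕0⊕1⊕1⊕1⊕0⊕1⊕0 = 1
s4 (pos 4,5,6,7,12,13,14,15): 0⊕0⊕1⊕1⊕1⊕0⊕1⊕0 = 0
s8 (pos 8,9,10,11,12,13,14,15): 0⊕0⊕1⊕0⊕1⊕0⊕1⊕0 = 1
Syndrome s8…s1 = 1011 → error at position 11.
Flip position 11: 010001100101010 → 010001100111010

010001100111010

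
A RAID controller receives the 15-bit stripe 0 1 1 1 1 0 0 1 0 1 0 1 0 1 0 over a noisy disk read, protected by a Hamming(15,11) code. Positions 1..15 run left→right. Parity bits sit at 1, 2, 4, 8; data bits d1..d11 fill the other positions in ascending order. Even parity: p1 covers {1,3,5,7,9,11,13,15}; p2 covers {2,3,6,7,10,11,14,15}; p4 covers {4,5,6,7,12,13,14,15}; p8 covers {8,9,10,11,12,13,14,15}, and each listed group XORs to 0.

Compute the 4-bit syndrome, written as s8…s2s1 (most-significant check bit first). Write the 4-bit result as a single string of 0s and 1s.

s1 (pos 1,3,5,7,9,11,13,15): 0⊕1⊕1⊕0⊕0⊕0⊕0⊕0 = 0
s2 (pos 2,3,6,7,10,11,14,15): 1⊕1⊕0⊕0⊕1⊕0⊕1⊕0 = 0
s4 (pos 4,5,6,7,12,13,14,15): 1⊕1⊕0⊕0⊕1⊕0⊕1⊕0 = 0
s8 (pos 8,9,10,11,12,13,14,15): 1⊕0⊕1⊕0⊕1⊕0⊕1⊕0 = 0
Syndrome s8…s1 = 0000 → no error.

0000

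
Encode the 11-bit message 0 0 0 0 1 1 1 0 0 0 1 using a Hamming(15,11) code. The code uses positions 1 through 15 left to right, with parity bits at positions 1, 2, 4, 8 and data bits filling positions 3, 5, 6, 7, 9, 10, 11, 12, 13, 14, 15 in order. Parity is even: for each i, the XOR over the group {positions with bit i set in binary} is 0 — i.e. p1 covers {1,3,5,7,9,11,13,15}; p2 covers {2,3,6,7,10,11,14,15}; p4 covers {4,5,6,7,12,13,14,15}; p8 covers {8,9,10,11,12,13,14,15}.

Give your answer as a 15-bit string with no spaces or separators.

Place data at non-parity positions: p1 p2 0 p4 0 0 0 p8 1 1 1 0 0 0 1
p1 (pos 1,3,5,7,9,11,13,15): XOR of data positions = 0⊕0⊕0⊕1⊕1⊕0⊕1 = 1
p2 (pos 2,3,6,7,10,11,14,15): XOR of data positions = 0⊕0⊕0⊕1⊕1⊕0⊕1 = 1
p4 (pos 4,5,6,7,12,13,14,15): XOR of data positions = 0⊕0⊕0⊕0⊕0⊕0⊕1 = 1
p8 (pos 8,9,10,11,12,13,14,15): XOR of data positions = 1⊕1⊕1⊕0⊕0⊕0⊕1 = 0
Codeword: 110100001110001

110100001110001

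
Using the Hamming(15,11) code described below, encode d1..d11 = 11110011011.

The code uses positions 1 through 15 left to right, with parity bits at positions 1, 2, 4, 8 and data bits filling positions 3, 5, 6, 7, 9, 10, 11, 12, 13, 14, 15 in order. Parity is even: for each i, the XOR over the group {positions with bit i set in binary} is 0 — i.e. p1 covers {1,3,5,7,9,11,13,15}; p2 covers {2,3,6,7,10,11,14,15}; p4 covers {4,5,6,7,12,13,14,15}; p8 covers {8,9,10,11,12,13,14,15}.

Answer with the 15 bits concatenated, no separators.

101011100011011

Place data at non-parity positions: p1 p2 1 p4 1 1 1 p8 0 0 1 1 0 1 1
p1 (pos 1,3,5,7,9,11,13,15): XOR of data positions = 1⊕1⊕1⊕0⊕1⊕0⊕1 = 1
p2 (pos 2,3,6,7,10,11,14,15): XOR of data positions = 1⊕1⊕1⊕0⊕1⊕1⊕1 = 0
p4 (pos 4,5,6,7,12,13,14,15): XOR of data positions = 1⊕1⊕1⊕1⊕0⊕1⊕1 = 0
p8 (pos 8,9,10,11,12,13,14,15): XOR of data positions = 0⊕0⊕1⊕1⊕0⊕1⊕1 = 0
Codeword: 101011100011011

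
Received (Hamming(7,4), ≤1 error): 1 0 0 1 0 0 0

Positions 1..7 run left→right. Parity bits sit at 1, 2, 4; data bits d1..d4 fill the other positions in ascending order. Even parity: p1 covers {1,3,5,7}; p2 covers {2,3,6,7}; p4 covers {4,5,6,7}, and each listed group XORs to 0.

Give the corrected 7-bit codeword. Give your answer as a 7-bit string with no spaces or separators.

1001100

s1 (pos 1,3,5,7): 1⊕0⊕0⊕0 = 1
s2 (pos 2,3,6,7): 0⊕0⊕0⊕0 = 0
s4 (pos 4,5,6,7): 1⊕0⊕0⊕0 = 1
Syndrome s4…s1 = 101 → error at position 5.
Flip position 5: 1001000 → 1001100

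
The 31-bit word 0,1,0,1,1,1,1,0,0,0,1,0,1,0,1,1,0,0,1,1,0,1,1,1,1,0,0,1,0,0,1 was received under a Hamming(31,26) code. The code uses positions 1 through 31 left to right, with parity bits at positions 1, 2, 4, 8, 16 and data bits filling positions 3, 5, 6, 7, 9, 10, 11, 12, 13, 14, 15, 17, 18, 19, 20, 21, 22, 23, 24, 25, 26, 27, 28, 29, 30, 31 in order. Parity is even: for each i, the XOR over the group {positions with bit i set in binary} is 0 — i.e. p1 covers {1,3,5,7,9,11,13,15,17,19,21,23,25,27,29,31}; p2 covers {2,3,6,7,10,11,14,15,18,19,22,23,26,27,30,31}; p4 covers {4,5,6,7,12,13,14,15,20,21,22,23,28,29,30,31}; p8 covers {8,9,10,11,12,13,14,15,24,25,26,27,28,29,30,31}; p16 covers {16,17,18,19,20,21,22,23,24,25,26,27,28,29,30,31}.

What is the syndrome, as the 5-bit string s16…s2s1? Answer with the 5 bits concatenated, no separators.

11111

s1 (pos 1,3,5,7,9,11,13,15,17,19,21,23,25,27,29,31): 0⊕0⊕1⊕1⊕0⊕1⊕1⊕1⊕0⊕1⊕0⊕1⊕1⊕0⊕0⊕1 = 1
s2 (pos 2,3,6,7,10,11,14,15,18,19,22,23,26,27,30,31): 1⊕0⊕1⊕1⊕0⊕1⊕0⊕1⊕0⊕1⊕1⊕1⊕0⊕0⊕0⊕1 = 1
s4 (pos 4,5,6,7,12,13,14,15,20,21,22,23,28,29,30,31): 1⊕1⊕1⊕1⊕0⊕1⊕0⊕1⊕1⊕0⊕1⊕1⊕1⊕0⊕0⊕1 = 1
s8 (pos 8,9,10,11,12,13,14,15,24,25,26,27,28,29,30,31): 0⊕0⊕0⊕1⊕0⊕1⊕0⊕1⊕1⊕1⊕0⊕0⊕1⊕0⊕0⊕1 = 1
s16 (pos 16,17,18,19,20,21,22,23,24,25,26,27,28,29,30,31): 1⊕0⊕0⊕1⊕1⊕0⊕1⊕1⊕1⊕1⊕0⊕0⊕1⊕0⊕0⊕1 = 1
Syndrome s16…s1 = 11111 → error at position 31.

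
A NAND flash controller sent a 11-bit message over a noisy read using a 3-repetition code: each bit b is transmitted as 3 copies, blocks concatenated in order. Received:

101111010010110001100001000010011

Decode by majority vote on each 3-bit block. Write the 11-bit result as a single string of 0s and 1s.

Block 1 (101): 2 ones → 1
Block 2 (111): 3 ones → 1
Block 3 (010): 1 one → 0
Block 4 (010): 1 one → 0
Block 5 (110): 2 ones → 1
Block 6 (001): 1 one → 0
Block 7 (100): 1 one → 0
Block 8 (001): 1 one → 0
Block 9 (000): 0 ones → 0
Block 10 (010): 1 one → 0
Block 11 (011): 2 ones → 1

11001000001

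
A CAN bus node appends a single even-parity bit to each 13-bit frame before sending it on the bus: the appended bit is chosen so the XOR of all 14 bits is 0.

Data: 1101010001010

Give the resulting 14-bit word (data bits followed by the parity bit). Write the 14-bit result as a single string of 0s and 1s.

XOR of the 13 data bits: 1⊕1⊕0⊕1⊕0⊕1⊕0⊕0⊕0⊕1⊕0⊕1⊕0 = 0
Parity bit = 0 (so all 14 bits XOR to 0).

11010100010100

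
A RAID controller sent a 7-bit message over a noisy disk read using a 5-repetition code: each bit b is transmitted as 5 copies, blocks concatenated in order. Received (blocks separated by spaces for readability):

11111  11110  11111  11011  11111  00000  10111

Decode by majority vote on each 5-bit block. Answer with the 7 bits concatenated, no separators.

Block 1 (11111): 5 ones → 1
Block 2 (11110): 4 ones → 1
Block 3 (11111): 5 ones → 1
Block 4 (11011): 4 ones → 1
Block 5 (11111): 5 ones → 1
Block 6 (00000): 0 ones → 0
Block 7 (10111): 4 ones → 1

1111101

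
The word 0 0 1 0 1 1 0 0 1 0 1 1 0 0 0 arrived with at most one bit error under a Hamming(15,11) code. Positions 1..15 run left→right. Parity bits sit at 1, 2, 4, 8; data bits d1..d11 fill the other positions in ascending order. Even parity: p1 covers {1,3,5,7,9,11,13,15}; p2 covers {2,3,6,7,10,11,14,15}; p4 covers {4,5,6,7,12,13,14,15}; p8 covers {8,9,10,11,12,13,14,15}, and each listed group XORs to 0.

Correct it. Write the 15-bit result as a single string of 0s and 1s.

001011001011010

s1 (pos 1,3,5,7,9,11,13,15): 0⊕1⊕1⊕0⊕1⊕1⊕0⊕0 = 0
s2 (pos 2,3,6,7,10,11,14,15): 0⊕1⊕1⊕0⊕0⊕1⊕0⊕0 = 1
s4 (pos 4,5,6,7,12,13,14,15): 0⊕1⊕1⊕0⊕1⊕0⊕0⊕0 = 1
s8 (pos 8,9,10,11,12,13,14,15): 0⊕1⊕0⊕1⊕1⊕0⊕0⊕0 = 1
Syndrome s8…s1 = 1110 → error at position 14.
Flip position 14: 001011001011000 → 001011001011010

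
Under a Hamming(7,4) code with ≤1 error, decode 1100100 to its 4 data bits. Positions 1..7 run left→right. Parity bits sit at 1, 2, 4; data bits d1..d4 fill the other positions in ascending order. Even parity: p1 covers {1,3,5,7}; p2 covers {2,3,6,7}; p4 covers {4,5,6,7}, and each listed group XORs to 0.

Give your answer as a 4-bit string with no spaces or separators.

0110

s1 (pos 1,3,5,7): 1⊕0⊕1⊕0 = 0
s2 (pos 2,3,6,7): 1⊕0⊕0⊕0 = 1
s4 (pos 4,5,6,7): 0⊕1⊕0⊕0 = 1
Syndrome s4…s1 = 110 → error at position 6.
Flip position 6: 1100100 → 1100110
Read data bits from positions 3,5,6,7: 0110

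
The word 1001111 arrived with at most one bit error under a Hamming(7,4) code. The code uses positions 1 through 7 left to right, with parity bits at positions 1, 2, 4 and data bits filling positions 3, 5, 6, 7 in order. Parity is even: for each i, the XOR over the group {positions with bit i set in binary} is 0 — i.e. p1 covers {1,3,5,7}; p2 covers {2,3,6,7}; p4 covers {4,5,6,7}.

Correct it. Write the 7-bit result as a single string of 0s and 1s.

0001111

s1 (pos 1,3,5,7): 1⊕0⊕1⊕1 = 1
s2 (pos 2,3,6,7): 0⊕0⊕1⊕1 = 0
s4 (pos 4,5,6,7): 1⊕1⊕1⊕1 = 0
Syndrome s4…s1 = 001 → error at position 1.
Flip position 1: 1001111 → 0001111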